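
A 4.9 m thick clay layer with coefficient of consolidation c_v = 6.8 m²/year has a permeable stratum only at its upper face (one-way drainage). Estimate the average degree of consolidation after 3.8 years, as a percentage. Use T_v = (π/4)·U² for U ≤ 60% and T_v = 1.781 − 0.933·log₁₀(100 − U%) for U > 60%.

U ≈ 94.3 %

Drainage path length: H_d = H = 4.9 m (single drainage).
T_v = c_v·t/H_d² = 6.8×3.8/4.9² = 1.0762.
T_v = 1.0762 corresponds to the U > 60% branch:
U = 1 − 10^((1.781 − T_v)/0.933)/100 = 0.9431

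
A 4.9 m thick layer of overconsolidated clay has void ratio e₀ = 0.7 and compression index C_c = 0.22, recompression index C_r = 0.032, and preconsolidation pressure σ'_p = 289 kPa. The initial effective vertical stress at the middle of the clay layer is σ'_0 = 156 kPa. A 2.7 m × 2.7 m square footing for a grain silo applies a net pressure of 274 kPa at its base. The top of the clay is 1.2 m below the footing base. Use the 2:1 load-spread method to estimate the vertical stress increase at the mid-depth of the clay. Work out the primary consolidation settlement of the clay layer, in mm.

S_c ≈ 11 mm

Mid-depth of clay below the footing base: z = 1.2 + 4.9/2 = 3.65 m.
Stress increase at mid-clay by the 2:1 spreading method:
Δσ = qBL/((B+z)(L+z)) = 274×2.7×2.7/((2.7+3.65)(2.7+3.65)) = 49.537 kPa
Final effective stress: σ'_f = 156 + 49.537 = 205.54 kPa.
σ'_f = 205.54 ≤ σ'_p = 289 kPa, so the clay remains overconsolidated and only the recompression index applies:
S_c = C_r·H/(1+e₀)·log₁₀(σ'_f/σ'_0) = 0.032×4.9/1.7×log₁₀(205.54/156)
    = 0.092237 × 0.11977 = 0.01105 m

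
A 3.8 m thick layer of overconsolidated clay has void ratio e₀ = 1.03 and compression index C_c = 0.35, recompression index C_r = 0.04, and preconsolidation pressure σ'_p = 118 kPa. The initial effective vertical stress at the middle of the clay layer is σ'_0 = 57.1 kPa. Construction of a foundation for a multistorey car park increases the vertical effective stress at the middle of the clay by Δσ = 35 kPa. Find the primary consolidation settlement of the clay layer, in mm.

Final effective stress: σ'_f = 57.1 + 35 = 92.1 kPa.
σ'_f = 92.1 ≤ σ'_p = 118 kPa, so the clay remains overconsolidated and only the recompression index applies:
S_c = C_r·H/(1+e₀)·log₁₀(σ'_f/σ'_0) = 0.04×3.8/2.03×log₁₀(92.1/57.1)
    = 0.074876 × 0.20762 = 0.01555 m

S_c ≈ 15.5 mm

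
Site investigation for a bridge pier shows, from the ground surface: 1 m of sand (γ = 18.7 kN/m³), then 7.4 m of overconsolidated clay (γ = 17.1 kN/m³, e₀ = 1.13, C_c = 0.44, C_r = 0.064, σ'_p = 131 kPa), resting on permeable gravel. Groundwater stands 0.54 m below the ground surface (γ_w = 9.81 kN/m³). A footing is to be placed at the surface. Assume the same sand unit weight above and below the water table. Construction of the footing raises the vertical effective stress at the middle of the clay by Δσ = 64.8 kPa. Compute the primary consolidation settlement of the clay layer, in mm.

Mid-depth of clay below the ground surface: z = 1 + 7.4/2 = 4.7 m.
Total vertical stress at mid-clay: σ_v = 18.7×1 + 17.1×3.7 = 81.97 kPa.
Pore pressure: u = 9.81×(4.7 − 0.54) = 40.81 kPa.
Initial effective stress: σ'_0 = σ_v − u = 81.97 − 40.81 = 41.16 kPa.
Final effective stress: σ'_f = 41.16 + 64.8 = 105.96 kPa.
σ'_f = 105.96 ≤ σ'_p = 131 kPa, so the clay remains overconsolidated and only the recompression index applies:
S_c = C_r·H/(1+e₀)·log₁₀(σ'_f/σ'_0) = 0.064×7.4/2.13×log₁₀(105.96/41.16)
    = 0.22235 × 0.41067 = 0.09131 m

S_c ≈ 91.3 mm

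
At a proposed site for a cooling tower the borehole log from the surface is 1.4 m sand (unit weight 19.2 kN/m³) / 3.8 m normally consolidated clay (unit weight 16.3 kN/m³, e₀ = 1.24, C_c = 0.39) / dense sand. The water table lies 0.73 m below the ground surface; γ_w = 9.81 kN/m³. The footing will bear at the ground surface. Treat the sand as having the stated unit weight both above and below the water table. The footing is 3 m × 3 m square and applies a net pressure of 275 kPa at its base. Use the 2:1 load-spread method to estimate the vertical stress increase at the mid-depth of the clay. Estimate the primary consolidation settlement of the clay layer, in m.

S_c ≈ 0.307 m

Mid-depth of clay below the ground surface: z = 1.4 + 3.8/2 = 3.3 m.
Total vertical stress at mid-clay: σ_v = 19.2×1.4 + 16.3×1.9 = 57.85 kPa.
Pore pressure: u = 9.81×(3.3 − 0.73) = 25.212 kPa.
Initial effective stress: σ'_0 = σ_v − u = 57.85 − 25.212 = 32.638 kPa.
Stress increase at mid-clay by the 2:1 spreading method:
Δσ = qBL/((B+z)(L+z)) = 275×3×3/((3+3.3)(3+3.3)) = 62.358 kPa
Final effective stress: σ'_f = σ'_0 + Δσ = 32.638 + 62.358 = 94.996 kPa.
Normally consolidated clay, so the full stress increment lies on the virgin compression line:
S_c = C_c·H/(1+e₀)·log₁₀(σ'_f/σ'_0) = 0.39×3.8/(1+1.24)×log₁₀(94.996/32.638)
    = 0.66161 × 0.46398 = 0.307 m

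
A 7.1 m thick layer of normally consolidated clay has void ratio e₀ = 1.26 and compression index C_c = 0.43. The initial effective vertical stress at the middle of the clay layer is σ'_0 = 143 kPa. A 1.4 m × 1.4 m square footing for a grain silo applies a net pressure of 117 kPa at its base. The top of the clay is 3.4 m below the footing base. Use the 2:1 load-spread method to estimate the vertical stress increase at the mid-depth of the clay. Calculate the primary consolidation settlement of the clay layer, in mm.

S_c ≈ 13.3 mm

Mid-depth of clay below the footing base: z = 3.4 + 7.1/2 = 6.95 m.
Stress increase at mid-clay by the 2:1 spreading method:
Δσ = qBL/((B+z)(L+z)) = 117×1.4×1.4/((1.4+6.95)(1.4+6.95)) = 3.289 kPa
Final effective stress: σ'_f = σ'_0 + Δσ = 143 + 3.289 = 146.29 kPa.
Normally consolidated clay, so the full stress increment lies on the virgin compression line:
S_c = C_c·H/(1+e₀)·log₁₀(σ'_f/σ'_0) = 0.43×7.1/(1+1.26)×log₁₀(146.29/143)
    = 1.3509 × 0.0098786 = 0.01335 m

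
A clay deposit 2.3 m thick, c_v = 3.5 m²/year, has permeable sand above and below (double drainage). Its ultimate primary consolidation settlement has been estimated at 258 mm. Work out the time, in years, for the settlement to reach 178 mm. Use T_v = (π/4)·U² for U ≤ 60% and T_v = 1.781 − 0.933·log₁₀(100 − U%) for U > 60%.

t ≈ 0.147 years

Drainage path length: H_d = H/2 = 1.15 m (double drainage).
U = S(t)/S_ult = 178/258 = 0.6899.
U > 60%: T_v = 1.781 − 0.933·log₁₀(100 − 68.992) = 0.38946.
t = T_v·H_d²/c_v = 0.38946×1.15²/3.5 = 0.1472 years.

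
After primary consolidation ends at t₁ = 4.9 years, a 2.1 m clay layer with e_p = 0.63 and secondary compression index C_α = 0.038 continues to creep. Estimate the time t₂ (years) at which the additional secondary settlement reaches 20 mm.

t₂ ≈ 12.6 years

S_s = C_α·H/(1+e_p)·log₁₀(t₂/t₁) ⇒ log₁₀(t₂/t₁) = S_s·(1+e_p)/(C_α·H).
log₁₀(t₂/t₁) = 0.02 × (1+0.63) / (0.038×2.1) = 0.4085
t₂ = t₁ × 10^0.4085 = 4.9 × 2.562 = 12.55 years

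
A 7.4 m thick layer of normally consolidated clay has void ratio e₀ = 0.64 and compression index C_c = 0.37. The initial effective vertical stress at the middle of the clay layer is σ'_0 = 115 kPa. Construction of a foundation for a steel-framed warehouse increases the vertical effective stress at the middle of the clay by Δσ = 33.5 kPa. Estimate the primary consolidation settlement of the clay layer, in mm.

Final effective stress: σ'_f = σ'_0 + Δσ = 115 + 33.5 = 148.5 kPa.
Normally consolidated clay, so the full stress increment lies on the virgin compression line:
S_c = C_c·H/(1+e₀)·log₁₀(σ'_f/σ'_0) = 0.37×7.4/(1+0.64)×log₁₀(148.5/115)
    = 1.6695 × 0.11103 = 0.1854 m

S_c ≈ 185 mm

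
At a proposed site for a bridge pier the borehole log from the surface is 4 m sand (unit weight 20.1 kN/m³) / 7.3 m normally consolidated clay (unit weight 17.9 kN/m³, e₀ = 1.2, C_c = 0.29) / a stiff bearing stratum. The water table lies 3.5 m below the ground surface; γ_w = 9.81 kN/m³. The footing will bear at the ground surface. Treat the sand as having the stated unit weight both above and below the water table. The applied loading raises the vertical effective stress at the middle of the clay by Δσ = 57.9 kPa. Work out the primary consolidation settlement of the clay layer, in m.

Mid-depth of clay below the ground surface: z = 4 + 7.3/2 = 7.65 m.
Total vertical stress at mid-clay: σ_v = 20.1×4 + 17.9×3.65 = 145.74 kPa.
Pore pressure: u = 9.81×(7.65 − 3.5) = 40.712 kPa.
Initial effective stress: σ'_0 = σ_v − u = 145.74 − 40.712 = 105.03 kPa.
Final effective stress: σ'_f = σ'_0 + Δσ = 105.03 + 57.9 = 162.93 kPa.
Normally consolidated clay, so the full stress increment lies on the virgin compression line:
S_c = C_c·H/(1+e₀)·log₁₀(σ'_f/σ'_0) = 0.29×7.3/(1+1.2)×log₁₀(162.93/105.03)
    = 0.96227 × 0.19069 = 0.1835 m

S_c ≈ 0.183 m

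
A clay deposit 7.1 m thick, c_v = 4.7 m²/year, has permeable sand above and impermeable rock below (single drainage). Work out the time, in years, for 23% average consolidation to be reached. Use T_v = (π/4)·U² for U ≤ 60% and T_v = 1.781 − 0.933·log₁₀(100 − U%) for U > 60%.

t ≈ 0.446 years

Drainage path length: H_d = H = 7.1 m (single drainage).
U ≤ 60%: T_v = (π/4)·U² = (π/4)×0.23² = 0.041548.
t = T_v·H_d²/c_v = 0.041548×7.1²/4.7 = 0.4456 years.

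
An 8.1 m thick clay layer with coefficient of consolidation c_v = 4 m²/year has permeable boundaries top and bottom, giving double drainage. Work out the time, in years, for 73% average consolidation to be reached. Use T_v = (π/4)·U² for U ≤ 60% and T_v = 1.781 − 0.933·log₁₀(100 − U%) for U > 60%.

t ≈ 1.83 years

Drainage path length: H_d = H/2 = 4.05 m (double drainage).
U > 60%: T_v = 1.781 − 0.933·log₁₀(100 − 73) = 0.44554.
t = T_v·H_d²/c_v = 0.44554×4.05²/4 = 1.827 years.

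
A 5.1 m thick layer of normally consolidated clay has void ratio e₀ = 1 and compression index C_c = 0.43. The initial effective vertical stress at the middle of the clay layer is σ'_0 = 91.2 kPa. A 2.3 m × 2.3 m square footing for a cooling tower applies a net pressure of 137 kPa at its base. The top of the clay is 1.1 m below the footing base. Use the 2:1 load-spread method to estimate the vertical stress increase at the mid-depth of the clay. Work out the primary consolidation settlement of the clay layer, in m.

Mid-depth of clay below the footing base: z = 1.1 + 5.1/2 = 3.65 m.
Stress increase at mid-clay by the 2:1 spreading method:
Δσ = qBL/((B+z)(L+z)) = 137×2.3×2.3/((2.3+3.65)(2.3+3.65)) = 20.471 kPa
Final effective stress: σ'_f = σ'_0 + Δσ = 91.2 + 20.471 = 111.67 kPa.
Normally consolidated clay, so the full stress increment lies on the virgin compression line:
S_c = C_c·H/(1+e₀)·log₁₀(σ'_f/σ'_0) = 0.43×5.1/(1+1)×log₁₀(111.67/91.2)
    = 1.0965 × 0.087942 = 0.09643 m

S_c ≈ 0.0964 m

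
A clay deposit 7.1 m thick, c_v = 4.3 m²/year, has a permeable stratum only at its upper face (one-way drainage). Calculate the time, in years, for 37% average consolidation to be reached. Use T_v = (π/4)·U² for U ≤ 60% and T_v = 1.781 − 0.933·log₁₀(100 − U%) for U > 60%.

Drainage path length: H_d = H = 7.1 m (single drainage).
U ≤ 60%: T_v = (π/4)·U² = (π/4)×0.37² = 0.10752.
t = T_v·H_d²/c_v = 0.10752×7.1²/4.3 = 1.26 years.

t ≈ 1.26 years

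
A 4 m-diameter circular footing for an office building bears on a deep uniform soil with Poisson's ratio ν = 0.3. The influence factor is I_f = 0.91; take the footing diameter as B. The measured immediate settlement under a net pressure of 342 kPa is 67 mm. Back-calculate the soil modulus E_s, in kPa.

S_e = q·B·(1−ν²)/E_s · I_f  ⇒  E_s = q·B·(1−ν²)·I_f / S_e.
E_s = 342 × 4 × 0.91 × 0.91 / 0.067 = 16910 kPa

E_s ≈ 16900 kPa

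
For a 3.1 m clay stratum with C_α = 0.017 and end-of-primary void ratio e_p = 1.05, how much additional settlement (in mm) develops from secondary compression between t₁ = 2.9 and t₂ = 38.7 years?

S_s ≈ 28.9 mm

Secondary compression: S_s = C_α·H/(1+e_p)·log₁₀(t₂/t₁)
S_s = 0.017×3.1/(1+1.05)×log₁₀(38.7/2.9)
    = 0.02571 × 1.125 = 0.02893 m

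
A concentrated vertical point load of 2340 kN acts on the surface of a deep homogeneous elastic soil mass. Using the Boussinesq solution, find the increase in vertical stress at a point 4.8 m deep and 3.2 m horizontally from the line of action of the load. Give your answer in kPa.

Δσ_z ≈ 19.3 kPa

Boussinesq vertical stress below a point load on an elastic half-space:
Δσ_z = 3P/(2πz²) · [1 + (r/z)²]^(−5/2)
r/z = 3.2/4.8 = 0.66667; [1+(r/z)²]^(−5/2) = 0.39879.
Δσ_z = 3×2340/(2π×4.8²) × 0.39879 = 48.493 × 0.39879 = 19.34 kPa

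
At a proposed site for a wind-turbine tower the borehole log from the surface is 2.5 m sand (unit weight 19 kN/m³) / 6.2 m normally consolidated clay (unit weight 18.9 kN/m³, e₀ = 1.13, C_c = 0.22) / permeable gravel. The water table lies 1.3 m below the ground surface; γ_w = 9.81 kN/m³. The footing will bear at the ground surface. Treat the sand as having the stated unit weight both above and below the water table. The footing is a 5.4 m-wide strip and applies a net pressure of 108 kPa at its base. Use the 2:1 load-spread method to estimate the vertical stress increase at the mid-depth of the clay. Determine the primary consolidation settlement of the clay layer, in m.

Mid-depth of clay below the ground surface: z = 2.5 + 6.2/2 = 5.6 m.
Total vertical stress at mid-clay: σ_v = 19×2.5 + 18.9×3.1 = 106.09 kPa.
Pore pressure: u = 9.81×(5.6 − 1.3) = 42.183 kPa.
Initial effective stress: σ'_0 = σ_v − u = 106.09 − 42.183 = 63.907 kPa.
Stress increase at mid-clay by the 2:1 spreading method:
Δσ = qB/(B+z) = 108×5.4/(5.4+5.6) = 53.018 kPa
Final effective stress: σ'_f = σ'_0 + Δσ = 63.907 + 53.018 = 116.92 kPa.
Normally consolidated clay, so the full stress increment lies on the virgin compression line:
S_c = C_c·H/(1+e₀)·log₁₀(σ'_f/σ'_0) = 0.22×6.2/(1+1.13)×log₁₀(116.92/63.907)
    = 0.64038 × 0.26234 = 0.168 m

S_c ≈ 0.168 m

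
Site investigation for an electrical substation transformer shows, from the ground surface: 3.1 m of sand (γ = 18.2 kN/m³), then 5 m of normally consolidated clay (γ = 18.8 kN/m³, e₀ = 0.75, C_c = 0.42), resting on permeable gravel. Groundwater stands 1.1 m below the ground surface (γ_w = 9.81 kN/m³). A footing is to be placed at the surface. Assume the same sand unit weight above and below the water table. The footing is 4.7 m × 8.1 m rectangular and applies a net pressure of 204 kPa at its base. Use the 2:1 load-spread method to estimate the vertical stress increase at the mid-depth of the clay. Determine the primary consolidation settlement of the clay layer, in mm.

Mid-depth of clay below the ground surface: z = 3.1 + 5/2 = 5.6 m.
Total vertical stress at mid-clay: σ_v = 18.2×3.1 + 18.8×2.5 = 103.42 kPa.
Pore pressure: u = 9.81×(5.6 − 1.1) = 44.145 kPa.
Initial effective stress: σ'_0 = σ_v − u = 103.42 − 44.145 = 59.275 kPa.
Stress increase at mid-clay by the 2:1 spreading method:
Δσ = qBL/((B+z)(L+z)) = 204×4.7×8.1/((4.7+5.6)(8.1+5.6)) = 55.037 kPa
Final effective stress: σ'_f = σ'_0 + Δσ = 59.275 + 55.037 = 114.31 kPa.
Normally consolidated clay, so the full stress increment lies on the virgin compression line:
S_c = C_c·H/(1+e₀)·log₁₀(σ'_f/σ'_0) = 0.42×5/(1+0.75)×log₁₀(114.31/59.275)
    = 1.2 × 0.28521 = 0.3423 m

S_c ≈ 342 mm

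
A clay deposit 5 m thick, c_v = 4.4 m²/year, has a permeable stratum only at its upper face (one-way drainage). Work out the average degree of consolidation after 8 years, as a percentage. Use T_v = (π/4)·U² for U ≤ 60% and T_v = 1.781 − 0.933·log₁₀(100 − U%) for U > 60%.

Drainage path length: H_d = H = 5 m (single drainage).
T_v = c_v·t/H_d² = 4.4×8/5² = 1.408.
T_v = 1.408 corresponds to the U > 60% branch:
U = 1 − 10^((1.781 − T_v)/0.933)/100 = 0.9749

U ≈ 97.5 %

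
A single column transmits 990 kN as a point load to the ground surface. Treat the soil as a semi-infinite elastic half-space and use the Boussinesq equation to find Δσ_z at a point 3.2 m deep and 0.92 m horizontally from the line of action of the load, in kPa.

Boussinesq vertical stress below a point load on an elastic half-space:
Δσ_z = 3P/(2πz²) · [1 + (r/z)²]^(−5/2)
r/z = 0.92/3.2 = 0.2875; [1+(r/z)²]^(−5/2) = 0.81992.
Δσ_z = 3×990/(2π×3.2²) × 0.81992 = 46.161 × 0.81992 = 37.85 kPa

Δσ_z ≈ 37.8 kPa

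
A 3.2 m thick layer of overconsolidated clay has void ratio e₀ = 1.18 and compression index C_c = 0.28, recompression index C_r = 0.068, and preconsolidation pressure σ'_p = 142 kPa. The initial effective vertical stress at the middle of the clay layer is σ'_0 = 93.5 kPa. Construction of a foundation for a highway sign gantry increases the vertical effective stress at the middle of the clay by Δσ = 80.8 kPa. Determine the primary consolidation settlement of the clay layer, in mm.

S_c ≈ 54.7 mm

Final effective stress: σ'_f = 93.5 + 80.8 = 174.3 kPa.
σ'_f = 174.3 > σ'_p = 142 kPa, so the stress path crosses the preconsolidation pressure — recompression up to σ'_p, then virgin compression beyond:
S_c = H/(1+e₀)·[C_r·log₁₀(σ'_p/σ'_0) + C_c·log₁₀(σ'_f/σ'_p)]
    = 3.2/2.18 × [0.068×log₁₀(142/93.5) + 0.28×log₁₀(174.3/142)]
    = 1.4679 × [0.01234 + 0.024923] = 0.0547 m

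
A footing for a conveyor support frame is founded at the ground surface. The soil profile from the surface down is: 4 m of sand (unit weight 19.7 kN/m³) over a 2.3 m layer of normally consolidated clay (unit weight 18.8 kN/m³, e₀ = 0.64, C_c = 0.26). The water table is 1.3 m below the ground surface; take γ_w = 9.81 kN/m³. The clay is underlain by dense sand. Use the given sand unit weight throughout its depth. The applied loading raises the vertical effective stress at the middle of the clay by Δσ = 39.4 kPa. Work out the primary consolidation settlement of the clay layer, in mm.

S_c ≈ 77.3 mm

Mid-depth of clay below the ground surface: z = 4 + 2.3/2 = 5.15 m.
Total vertical stress at mid-clay: σ_v = 19.7×4 + 18.8×1.15 = 100.42 kPa.
Pore pressure: u = 9.81×(5.15 − 1.3) = 37.769 kPa.
Initial effective stress: σ'_0 = σ_v − u = 100.42 − 37.769 = 62.651 kPa.
Final effective stress: σ'_f = σ'_0 + Δσ = 62.651 + 39.4 = 102.05 kPa.
Normally consolidated clay, so the full stress increment lies on the virgin compression line:
S_c = C_c·H/(1+e₀)·log₁₀(σ'_f/σ'_0) = 0.26×2.3/(1+0.64)×log₁₀(102.05/62.651)
    = 0.36463 × 0.21189 = 0.07726 m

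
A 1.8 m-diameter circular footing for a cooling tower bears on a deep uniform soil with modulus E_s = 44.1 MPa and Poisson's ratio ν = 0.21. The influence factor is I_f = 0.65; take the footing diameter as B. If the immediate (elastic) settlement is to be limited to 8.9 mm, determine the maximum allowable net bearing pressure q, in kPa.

q ≈ 351 kPa

E_s = 44.1 MPa = 44100 kPa.
S_e = q·B·(1−ν²)/E_s · I_f  ⇒  q = S_e·E_s / (B·(1−ν²)·I_f).
q = 0.0089 × 44100 / (1.8 × 0.9559 × 0.65) = 350.9 kPa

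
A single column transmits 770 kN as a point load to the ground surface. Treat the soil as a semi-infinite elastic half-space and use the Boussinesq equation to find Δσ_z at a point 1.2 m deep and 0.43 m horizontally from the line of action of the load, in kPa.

Δσ_z ≈ 189 kPa

Boussinesq vertical stress below a point load on an elastic half-space:
Δσ_z = 3P/(2πz²) · [1 + (r/z)²]^(−5/2)
r/z = 0.43/1.2 = 0.35833; [1+(r/z)²]^(−5/2) = 0.73933.
Δσ_z = 3×770/(2π×1.2²) × 0.73933 = 255.31 × 0.73933 = 188.8 kPa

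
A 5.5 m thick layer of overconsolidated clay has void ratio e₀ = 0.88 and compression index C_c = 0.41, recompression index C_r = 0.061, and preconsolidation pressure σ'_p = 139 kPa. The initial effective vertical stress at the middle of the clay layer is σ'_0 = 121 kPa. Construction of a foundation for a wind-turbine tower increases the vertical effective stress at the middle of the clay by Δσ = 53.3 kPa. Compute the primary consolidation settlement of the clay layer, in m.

Final effective stress: σ'_f = 121 + 53.3 = 174.3 kPa.
σ'_f = 174.3 > σ'_p = 139 kPa, so the stress path crosses the preconsolidation pressure — recompression up to σ'_p, then virgin compression beyond:
S_c = H/(1+e₀)·[C_r·log₁₀(σ'_p/σ'_0) + C_c·log₁₀(σ'_f/σ'_p)]
    = 5.5/1.88 × [0.061×log₁₀(139/121) + 0.41×log₁₀(174.3/139)]
    = 2.9255 × [0.003674 + 0.040296] = 0.1286 m

S_c ≈ 0.129 m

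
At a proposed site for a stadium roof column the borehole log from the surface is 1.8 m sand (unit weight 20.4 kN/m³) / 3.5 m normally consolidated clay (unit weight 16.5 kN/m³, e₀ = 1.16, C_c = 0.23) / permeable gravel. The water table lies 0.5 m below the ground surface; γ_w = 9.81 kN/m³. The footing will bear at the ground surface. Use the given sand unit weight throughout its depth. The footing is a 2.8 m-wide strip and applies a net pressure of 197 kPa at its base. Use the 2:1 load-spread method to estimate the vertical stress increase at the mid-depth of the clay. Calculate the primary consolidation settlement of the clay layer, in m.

S_c ≈ 0.2 m

Mid-depth of clay below the ground surface: z = 1.8 + 3.5/2 = 3.55 m.
Total vertical stress at mid-clay: σ_v = 20.4×1.8 + 16.5×1.75 = 65.595 kPa.
Pore pressure: u = 9.81×(3.55 − 0.5) = 29.921 kPa.
Initial effective stress: σ'_0 = σ_v − u = 65.595 − 29.921 = 35.674 kPa.
Stress increase at mid-clay by the 2:1 spreading method:
Δσ = qB/(B+z) = 197×2.8/(2.8+3.55) = 86.866 kPa
Final effective stress: σ'_f = σ'_0 + Δσ = 35.674 + 86.866 = 122.54 kPa.
Normally consolidated clay, so the full stress increment lies on the virgin compression line:
S_c = C_c·H/(1+e₀)·log₁₀(σ'_f/σ'_0) = 0.23×3.5/(1+1.16)×log₁₀(122.54/35.674)
    = 0.37269 × 0.53593 = 0.1997 m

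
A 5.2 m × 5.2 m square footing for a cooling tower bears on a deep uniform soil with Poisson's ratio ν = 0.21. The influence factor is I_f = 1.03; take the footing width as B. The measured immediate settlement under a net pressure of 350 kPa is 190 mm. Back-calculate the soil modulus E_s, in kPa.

S_e = q·B·(1−ν²)/E_s · I_f  ⇒  E_s = q·B·(1−ν²)·I_f / S_e.
E_s = 350 × 5.2 × 0.9559 × 1.03 / 0.19 = 9431 kPa

E_s ≈ 9430 kPa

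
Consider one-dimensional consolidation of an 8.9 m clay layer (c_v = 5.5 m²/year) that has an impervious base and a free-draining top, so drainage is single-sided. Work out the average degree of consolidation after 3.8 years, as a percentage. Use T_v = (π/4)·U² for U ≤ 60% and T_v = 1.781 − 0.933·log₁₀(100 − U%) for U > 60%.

Drainage path length: H_d = H = 8.9 m (single drainage).
T_v = c_v·t/H_d² = 5.5×3.8/8.9² = 0.26386.
T_v = 0.26386 corresponds to the U ≤ 60% branch:
U = √(4T_v/π) = 0.5796

U ≈ 58 %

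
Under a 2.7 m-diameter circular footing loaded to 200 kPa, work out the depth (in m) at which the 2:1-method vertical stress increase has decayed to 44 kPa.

2:1 spreading — at depth z the loaded area has grown by z in each plan dimension:
qD²/(D+z)² = Δσ_z ⇒ z = D(√(q/Δσ_z) − 1) = 2.7×(√(200/44) − 1) = 3.056 m

z ≈ 3.06 m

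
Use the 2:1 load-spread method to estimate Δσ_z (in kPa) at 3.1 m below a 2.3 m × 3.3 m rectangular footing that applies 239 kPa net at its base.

By the 2:1 method the load spreads at 1 horizontal : 2 vertical, so at depth z the loaded area has grown by z in each plan dimension:
Δσ = qBL/((B+z)(L+z)) = 239×2.3×3.3/((2.3+3.1)(3.3+3.1)) = 52.489 kPa

Δσ_z ≈ 52.5 kPa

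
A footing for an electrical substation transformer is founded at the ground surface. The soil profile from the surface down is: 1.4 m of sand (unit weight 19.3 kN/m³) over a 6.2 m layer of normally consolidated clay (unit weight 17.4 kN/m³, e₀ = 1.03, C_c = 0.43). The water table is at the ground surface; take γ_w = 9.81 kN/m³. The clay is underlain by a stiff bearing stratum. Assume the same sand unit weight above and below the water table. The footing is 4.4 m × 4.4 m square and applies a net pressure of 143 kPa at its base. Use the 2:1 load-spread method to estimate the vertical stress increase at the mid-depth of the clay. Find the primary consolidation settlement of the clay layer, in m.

S_c ≈ 0.381 m

Mid-depth of clay below the ground surface: z = 1.4 + 6.2/2 = 4.5 m.
Total vertical stress at mid-clay: σ_v = 19.3×1.4 + 17.4×3.1 = 80.96 kPa.
Pore pressure: u = 9.81×(4.5 − 0) = 44.145 kPa.
Initial effective stress: σ'_0 = σ_v − u = 80.96 − 44.145 = 36.815 kPa.
Stress increase at mid-clay by the 2:1 spreading method:
Δσ = qBL/((B+z)(L+z)) = 143×4.4×4.4/((4.4+4.5)(4.4+4.5)) = 34.951 kPa
Final effective stress: σ'_f = σ'_0 + Δσ = 36.815 + 34.951 = 71.766 kPa.
Normally consolidated clay, so the full stress increment lies on the virgin compression line:
S_c = C_c·H/(1+e₀)·log₁₀(σ'_f/σ'_0) = 0.43×6.2/(1+1.03)×log₁₀(71.766/36.815)
    = 1.3133 × 0.28989 = 0.3807 m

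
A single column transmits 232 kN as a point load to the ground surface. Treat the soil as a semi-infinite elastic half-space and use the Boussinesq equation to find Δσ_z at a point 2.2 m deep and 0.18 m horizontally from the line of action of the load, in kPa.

Δσ_z ≈ 22.5 kPa

Boussinesq vertical stress below a point load on an elastic half-space:
Δσ_z = 3P/(2πz²) · [1 + (r/z)²]^(−5/2)
r/z = 0.18/2.2 = 0.081818; [1+(r/z)²]^(−5/2) = 0.98346.
Δσ_z = 3×232/(2π×2.2²) × 0.98346 = 22.887 × 0.98346 = 22.51 kPa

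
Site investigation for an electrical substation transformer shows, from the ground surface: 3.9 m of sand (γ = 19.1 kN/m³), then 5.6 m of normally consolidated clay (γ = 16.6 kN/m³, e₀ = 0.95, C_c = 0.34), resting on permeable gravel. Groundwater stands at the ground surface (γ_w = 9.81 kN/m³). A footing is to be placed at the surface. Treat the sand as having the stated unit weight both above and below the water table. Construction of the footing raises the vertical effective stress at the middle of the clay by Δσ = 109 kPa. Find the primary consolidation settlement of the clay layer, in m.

S_c ≈ 0.462 m

Mid-depth of clay below the ground surface: z = 3.9 + 5.6/2 = 6.7 m.
Total vertical stress at mid-clay: σ_v = 19.1×3.9 + 16.6×2.8 = 120.97 kPa.
Pore pressure: u = 9.81×(6.7 − 0) = 65.727 kPa.
Initial effective stress: σ'_0 = σ_v − u = 120.97 − 65.727 = 55.243 kPa.
Final effective stress: σ'_f = σ'_0 + Δσ = 55.243 + 109 = 164.24 kPa.
Normally consolidated clay, so the full stress increment lies on the virgin compression line:
S_c = C_c·H/(1+e₀)·log₁₀(σ'_f/σ'_0) = 0.34×5.6/(1+0.95)×log₁₀(164.24/55.243)
    = 0.97641 × 0.4732 = 0.462 m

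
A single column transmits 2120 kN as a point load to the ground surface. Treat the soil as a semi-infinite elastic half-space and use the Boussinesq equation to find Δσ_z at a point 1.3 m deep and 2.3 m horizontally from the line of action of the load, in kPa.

Boussinesq vertical stress below a point load on an elastic half-space:
Δσ_z = 3P/(2πz²) · [1 + (r/z)²]^(−5/2)
r/z = 2.3/1.3 = 1.7692; [1+(r/z)²]^(−5/2) = 0.028846.
Δσ_z = 3×2120/(2π×1.3²) × 0.028846 = 598.95 × 0.028846 = 17.28 kPa

Δσ_z ≈ 17.3 kPa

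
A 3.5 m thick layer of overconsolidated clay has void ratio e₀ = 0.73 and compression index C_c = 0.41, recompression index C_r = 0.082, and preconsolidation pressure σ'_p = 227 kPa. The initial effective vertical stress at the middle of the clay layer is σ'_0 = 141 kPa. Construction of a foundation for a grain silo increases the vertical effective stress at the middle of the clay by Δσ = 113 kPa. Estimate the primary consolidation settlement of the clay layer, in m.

Final effective stress: σ'_f = 141 + 113 = 254 kPa.
σ'_f = 254 > σ'_p = 227 kPa, so the stress path crosses the preconsolidation pressure — recompression up to σ'_p, then virgin compression beyond:
S_c = H/(1+e₀)·[C_r·log₁₀(σ'_p/σ'_0) + C_c·log₁₀(σ'_f/σ'_p)]
    = 3.5/1.73 × [0.082×log₁₀(227/141) + 0.41×log₁₀(254/227)]
    = 2.0231 × [0.016958 + 0.020011] = 0.07479 m

S_c ≈ 0.0748 m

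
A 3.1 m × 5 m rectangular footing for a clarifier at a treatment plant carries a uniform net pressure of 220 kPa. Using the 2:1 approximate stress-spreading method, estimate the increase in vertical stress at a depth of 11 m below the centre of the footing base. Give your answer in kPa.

Δσ_z ≈ 15.1 kPa

By the 2:1 method the load spreads at 1 horizontal : 2 vertical, so at depth z the loaded area has grown by z in each plan dimension:
Δσ = qBL/((B+z)(L+z)) = 220×3.1×5/((3.1+11)(5+11)) = 15.115 kPa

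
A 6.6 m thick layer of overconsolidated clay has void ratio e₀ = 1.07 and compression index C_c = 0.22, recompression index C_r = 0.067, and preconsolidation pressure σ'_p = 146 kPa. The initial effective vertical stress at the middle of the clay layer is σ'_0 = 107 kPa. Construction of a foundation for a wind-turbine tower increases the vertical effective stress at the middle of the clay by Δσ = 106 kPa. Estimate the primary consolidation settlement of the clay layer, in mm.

Final effective stress: σ'_f = 107 + 106 = 213 kPa.
σ'_f = 213 > σ'_p = 146 kPa, so the stress path crosses the preconsolidation pressure — recompression up to σ'_p, then virgin compression beyond:
S_c = H/(1+e₀)·[C_r·log₁₀(σ'_p/σ'_0) + C_c·log₁₀(σ'_f/σ'_p)]
    = 6.6/2.07 × [0.067×log₁₀(146/107) + 0.22×log₁₀(213/146)]
    = 3.1884 × [0.0090429 + 0.036086] = 0.1439 m

S_c ≈ 144 mm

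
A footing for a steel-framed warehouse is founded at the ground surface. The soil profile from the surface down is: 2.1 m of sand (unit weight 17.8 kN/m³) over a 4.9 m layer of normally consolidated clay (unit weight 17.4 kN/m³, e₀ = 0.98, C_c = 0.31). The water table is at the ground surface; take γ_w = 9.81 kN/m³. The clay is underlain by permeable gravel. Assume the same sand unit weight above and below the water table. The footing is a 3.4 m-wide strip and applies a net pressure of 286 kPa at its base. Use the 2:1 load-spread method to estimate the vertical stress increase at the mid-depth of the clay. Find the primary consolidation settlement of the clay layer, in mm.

Mid-depth of clay below the ground surface: z = 2.1 + 4.9/2 = 4.55 m.
Total vertical stress at mid-clay: σ_v = 17.8×2.1 + 17.4×2.45 = 80.01 kPa.
Pore pressure: u = 9.81×(4.55 − 0) = 44.636 kPa.
Initial effective stress: σ'_0 = σ_v − u = 80.01 − 44.636 = 35.374 kPa.
Stress increase at mid-clay by the 2:1 spreading method:
Δσ = qB/(B+z) = 286×3.4/(3.4+4.55) = 122.31 kPa
Final effective stress: σ'_f = σ'_0 + Δσ = 35.374 + 122.31 = 157.68 kPa.
Normally consolidated clay, so the full stress increment lies on the virgin compression line:
S_c = C_c·H/(1+e₀)·log₁₀(σ'_f/σ'_0) = 0.31×4.9/(1+0.98)×log₁₀(157.68/35.374)
    = 0.76717 × 0.64909 = 0.498 m

S_c ≈ 498 mm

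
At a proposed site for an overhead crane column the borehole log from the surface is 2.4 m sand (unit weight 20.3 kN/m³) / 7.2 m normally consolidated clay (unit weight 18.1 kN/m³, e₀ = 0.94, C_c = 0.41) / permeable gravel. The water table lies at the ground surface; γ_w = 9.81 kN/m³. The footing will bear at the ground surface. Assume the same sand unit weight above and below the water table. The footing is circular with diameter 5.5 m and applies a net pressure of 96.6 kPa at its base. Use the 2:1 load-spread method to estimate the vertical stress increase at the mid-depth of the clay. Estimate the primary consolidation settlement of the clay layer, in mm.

Mid-depth of clay below the ground surface: z = 2.4 + 7.2/2 = 6 m.
Total vertical stress at mid-clay: σ_v = 20.3×2.4 + 18.1×3.6 = 113.88 kPa.
Pore pressure: u = 9.81×(6 − 0) = 58.86 kPa.
Initial effective stress: σ'_0 = σ_v − u = 113.88 − 58.86 = 55.02 kPa.
Stress increase at mid-clay by the 2:1 spreading method:
Δσ ≈ qD²/(D+z)² = 96.6×5.5²/(5.5+6)² = 22.096 kPa
Final effective stress: σ'_f = σ'_0 + Δσ = 55.02 + 22.096 = 77.116 kPa.
Normally consolidated clay, so the full stress increment lies on the virgin compression line:
S_c = C_c·H/(1+e₀)·log₁₀(σ'_f/σ'_0) = 0.41×7.2/(1+0.94)×log₁₀(77.116/55.02)
    = 1.5216 × 0.14662 = 0.2231 m

S_c ≈ 223 mm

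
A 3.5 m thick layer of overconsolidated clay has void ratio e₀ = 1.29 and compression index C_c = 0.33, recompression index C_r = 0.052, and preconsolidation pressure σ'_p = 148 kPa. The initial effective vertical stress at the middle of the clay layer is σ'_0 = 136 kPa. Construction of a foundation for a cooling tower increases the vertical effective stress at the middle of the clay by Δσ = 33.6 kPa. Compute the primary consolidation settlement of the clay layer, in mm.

S_c ≈ 32.8 mm

Final effective stress: σ'_f = 136 + 33.6 = 169.6 kPa.
σ'_f = 169.6 > σ'_p = 148 kPa, so the stress path crosses the preconsolidation pressure — recompression up to σ'_p, then virgin compression beyond:
S_c = H/(1+e₀)·[C_r·log₁₀(σ'_p/σ'_0) + C_c·log₁₀(σ'_f/σ'_p)]
    = 3.5/2.29 × [0.052×log₁₀(148/136) + 0.33×log₁₀(169.6/148)]
    = 1.5284 × [0.0019096 + 0.019524] = 0.03276 m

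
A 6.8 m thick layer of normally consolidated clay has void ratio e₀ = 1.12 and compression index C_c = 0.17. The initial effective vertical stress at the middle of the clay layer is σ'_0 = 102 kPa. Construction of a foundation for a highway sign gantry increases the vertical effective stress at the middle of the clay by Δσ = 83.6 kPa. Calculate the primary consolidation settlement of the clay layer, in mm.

Final effective stress: σ'_f = σ'_0 + Δσ = 102 + 83.6 = 185.6 kPa.
Normally consolidated clay, so the full stress increment lies on the virgin compression line:
S_c = C_c·H/(1+e₀)·log₁₀(σ'_f/σ'_0) = 0.17×6.8/(1+1.12)×log₁₀(185.6/102)
    = 0.54528 × 0.25998 = 0.1418 m

S_c ≈ 142 mm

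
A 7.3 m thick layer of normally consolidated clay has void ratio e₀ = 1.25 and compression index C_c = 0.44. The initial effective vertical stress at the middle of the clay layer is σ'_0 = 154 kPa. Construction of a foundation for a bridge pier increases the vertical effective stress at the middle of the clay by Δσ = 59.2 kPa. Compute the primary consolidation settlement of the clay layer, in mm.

Final effective stress: σ'_f = σ'_0 + Δσ = 154 + 59.2 = 213.2 kPa.
Normally consolidated clay, so the full stress increment lies on the virgin compression line:
S_c = C_c·H/(1+e₀)·log₁₀(σ'_f/σ'_0) = 0.44×7.3/(1+1.25)×log₁₀(213.2/154)
    = 1.4276 × 0.14127 = 0.2017 m

S_c ≈ 202 mm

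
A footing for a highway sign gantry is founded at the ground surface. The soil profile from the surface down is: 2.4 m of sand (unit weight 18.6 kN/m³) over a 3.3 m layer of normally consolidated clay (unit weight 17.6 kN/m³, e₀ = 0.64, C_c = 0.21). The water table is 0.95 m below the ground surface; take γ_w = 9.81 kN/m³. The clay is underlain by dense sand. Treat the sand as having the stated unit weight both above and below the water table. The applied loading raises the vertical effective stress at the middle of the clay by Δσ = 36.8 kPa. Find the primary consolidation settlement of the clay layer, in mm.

S_c ≈ 113 mm

Mid-depth of clay below the ground surface: z = 2.4 + 3.3/2 = 4.05 m.
Total vertical stress at mid-clay: σ_v = 18.6×2.4 + 17.6×1.65 = 73.68 kPa.
Pore pressure: u = 9.81×(4.05 − 0.95) = 30.411 kPa.
Initial effective stress: σ'_0 = σ_v − u = 73.68 − 30.411 = 43.269 kPa.
Final effective stress: σ'_f = σ'_0 + Δσ = 43.269 + 36.8 = 80.069 kPa.
Normally consolidated clay, so the full stress increment lies on the virgin compression line:
S_c = C_c·H/(1+e₀)·log₁₀(σ'_f/σ'_0) = 0.21×3.3/(1+0.64)×log₁₀(80.069/43.269)
    = 0.42256 × 0.26729 = 0.1129 m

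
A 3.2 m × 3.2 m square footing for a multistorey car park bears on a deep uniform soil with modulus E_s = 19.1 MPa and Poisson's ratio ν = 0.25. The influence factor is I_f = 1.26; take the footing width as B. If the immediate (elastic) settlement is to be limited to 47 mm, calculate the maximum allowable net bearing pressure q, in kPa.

q ≈ 237 kPa

E_s = 19.1 MPa = 19100 kPa.
S_e = q·B·(1−ν²)/E_s · I_f  ⇒  q = S_e·E_s / (B·(1−ν²)·I_f).
q = 0.047 × 19100 / (3.2 × 0.9375 × 1.26) = 237.5 kPa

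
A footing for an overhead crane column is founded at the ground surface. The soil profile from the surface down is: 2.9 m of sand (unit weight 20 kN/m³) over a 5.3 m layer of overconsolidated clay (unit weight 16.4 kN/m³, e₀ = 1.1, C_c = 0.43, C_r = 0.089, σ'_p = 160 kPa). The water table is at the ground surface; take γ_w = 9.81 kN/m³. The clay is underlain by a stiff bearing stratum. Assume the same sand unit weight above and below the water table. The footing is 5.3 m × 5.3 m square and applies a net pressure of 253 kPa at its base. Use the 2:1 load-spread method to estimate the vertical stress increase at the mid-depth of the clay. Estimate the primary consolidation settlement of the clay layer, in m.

Mid-depth of clay below the ground surface: z = 2.9 + 5.3/2 = 5.55 m.
Total vertical stress at mid-clay: σ_v = 20×2.9 + 16.4×2.65 = 101.46 kPa.
Pore pressure: u = 9.81×(5.55 − 0) = 54.446 kPa.
Initial effective stress: σ'_0 = σ_v − u = 101.46 − 54.446 = 47.014 kPa.
Stress increase at mid-clay by the 2:1 spreading method:
Δσ = qBL/((B+z)(L+z)) = 253×5.3×5.3/((5.3+5.55)(5.3+5.55)) = 60.369 kPa
Final effective stress: σ'_f = 47.014 + 60.369 = 107.38 kPa.
σ'_f = 107.38 ≤ σ'_p = 160 kPa, so the clay remains overconsolidated and only the recompression index applies:
S_c = C_r·H/(1+e₀)·log₁₀(σ'_f/σ'_0) = 0.089×5.3/2.1×log₁₀(107.38/47.014)
    = 0.22462 × 0.3587 = 0.08057 m

S_c ≈ 0.0806 m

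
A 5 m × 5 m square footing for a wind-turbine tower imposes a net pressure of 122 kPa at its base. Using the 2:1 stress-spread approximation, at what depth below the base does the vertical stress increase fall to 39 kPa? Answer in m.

2:1 spreading — at depth z the loaded area has grown by z in each plan dimension:
qB²/(B+z)² = Δσ_z ⇒ z = B(√(q/Δσ_z) − 1) = 5×(√(122/39) − 1) = 3.843 m

z ≈ 3.84 m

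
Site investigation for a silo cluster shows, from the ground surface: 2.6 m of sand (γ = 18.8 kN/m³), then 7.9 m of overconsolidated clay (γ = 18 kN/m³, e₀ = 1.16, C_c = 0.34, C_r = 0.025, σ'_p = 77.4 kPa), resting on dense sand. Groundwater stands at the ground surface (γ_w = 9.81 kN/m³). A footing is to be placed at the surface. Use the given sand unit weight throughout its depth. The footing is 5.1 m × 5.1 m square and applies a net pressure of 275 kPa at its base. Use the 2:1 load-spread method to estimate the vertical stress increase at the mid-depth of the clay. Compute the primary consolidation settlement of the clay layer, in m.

S_c ≈ 0.195 m

Mid-depth of clay below the ground surface: z = 2.6 + 7.9/2 = 6.55 m.
Total vertical stress at mid-clay: σ_v = 18.8×2.6 + 18×3.95 = 119.98 kPa.
Pore pressure: u = 9.81×(6.55 − 0) = 64.255 kPa.
Initial effective stress: σ'_0 = σ_v − u = 119.98 − 64.255 = 55.725 kPa.
Stress increase at mid-clay by the 2:1 spreading method:
Δσ = qBL/((B+z)(L+z)) = 275×5.1×5.1/((5.1+6.55)(5.1+6.55)) = 52.701 kPa
Final effective stress: σ'_f = 55.725 + 52.701 = 108.43 kPa.
σ'_f = 108.43 > σ'_p = 77.4 kPa, so the stress path crosses the preconsolidation pressure — recompression up to σ'_p, then virgin compression beyond:
S_c = H/(1+e₀)·[C_r·log₁₀(σ'_p/σ'_0) + C_c·log₁₀(σ'_f/σ'_p)]
    = 7.9/2.16 × [0.025×log₁₀(77.4/55.725) + 0.34×log₁₀(108.43/77.4)]
    = 3.6574 × [0.0035673 + 0.049779] = 0.1951 m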